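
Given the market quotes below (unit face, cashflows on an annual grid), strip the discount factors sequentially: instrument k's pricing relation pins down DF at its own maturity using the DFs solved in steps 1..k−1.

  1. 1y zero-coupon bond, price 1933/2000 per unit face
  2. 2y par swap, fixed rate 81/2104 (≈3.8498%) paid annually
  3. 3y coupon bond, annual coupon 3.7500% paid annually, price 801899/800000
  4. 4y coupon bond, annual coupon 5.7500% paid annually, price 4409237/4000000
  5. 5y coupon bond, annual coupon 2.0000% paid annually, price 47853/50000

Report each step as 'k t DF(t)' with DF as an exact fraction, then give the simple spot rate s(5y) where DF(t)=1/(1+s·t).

step 1 [1y] zero: DF = P = 1933/2000 ≈ 0.966500
step 2 [2y] swap r/1=81/2104: DF=(1 − 81/2104·(0.966500))/(1+81/2104) = 9271/10000 ≈ 0.927100
step 3 [3y] bond c/1=3/80: DF=(801899/800000 − 3/80·(0.966500+0.927100))/(1+3/80) = 8977/10000 ≈ 0.897700
step 4 [4y] bond c/1=23/400: DF=(4409237/4000000 − 23/400·(0.966500+0.927100+0.897700))/(1+23/400) = 4453/5000 ≈ 0.890600
step 5 [5y] bond c/1=1/50: DF=(47853/50000 − 1/50·(0.966500+0.927100+0.897700+0.890600))/(1+1/50) = 8661/10000 ≈ 0.866100

1 1 1933/2000
2 2 9271/10000
3 3 8977/10000
4 4 4453/5000
5 5 8661/10000
s(5y) = (1/(8661/10000) − 1)/(5) = 1339/43305 ≈ 3.0920%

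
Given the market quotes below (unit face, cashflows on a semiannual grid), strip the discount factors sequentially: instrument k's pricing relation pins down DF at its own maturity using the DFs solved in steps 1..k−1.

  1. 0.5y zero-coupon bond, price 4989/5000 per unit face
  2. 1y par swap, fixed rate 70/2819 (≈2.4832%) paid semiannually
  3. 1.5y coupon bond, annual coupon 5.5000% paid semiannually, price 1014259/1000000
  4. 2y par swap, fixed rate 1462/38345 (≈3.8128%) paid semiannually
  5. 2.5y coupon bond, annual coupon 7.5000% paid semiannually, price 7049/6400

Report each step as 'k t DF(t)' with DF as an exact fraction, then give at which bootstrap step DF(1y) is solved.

1 1/2 4989/5000
2 1 1951/2000
3 3/2 9343/10000
4 2 9269/10000
5 5/2 923/1000
DF(1y) is solved at step 2

step 1 [0.5y] zero: DF = P = 4989/5000 ≈ 0.997800
step 2 [1y] swap r/2=35/2819: DF=(1 − 35/2819·(0.997800))/(1+35/2819) = 1951/2000 ≈ 0.975500
step 3 [1.5y] bond c/2=11/400: DF=(1014259/1000000 − 11/400·(0.997800+0.975500))/(1+11/400) = 9343/10000 ≈ 0.934300
step 4 [2y] swap r/2=731/38345: DF=(1 − 731/38345·(0.997800+0.975500+0.934300))/(1+731/38345) = 9269/10000 ≈ 0.926900
step 5 [2.5y] bond c/2=3/80: DF=(7049/6400 − 3/80·(0.997800+0.975500+0.934300+0.926900))/(1+3/80) = 923/1000 ≈ 0.923000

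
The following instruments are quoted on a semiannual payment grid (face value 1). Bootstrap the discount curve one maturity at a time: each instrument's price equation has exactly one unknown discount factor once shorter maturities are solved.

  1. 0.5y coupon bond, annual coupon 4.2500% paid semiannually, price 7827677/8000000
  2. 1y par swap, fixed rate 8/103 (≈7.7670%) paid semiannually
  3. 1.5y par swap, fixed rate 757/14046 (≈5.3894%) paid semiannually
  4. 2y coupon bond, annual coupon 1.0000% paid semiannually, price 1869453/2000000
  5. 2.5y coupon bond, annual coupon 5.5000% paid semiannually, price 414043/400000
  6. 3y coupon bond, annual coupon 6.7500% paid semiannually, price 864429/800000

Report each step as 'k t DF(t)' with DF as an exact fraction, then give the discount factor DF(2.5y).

1 1/2 9581/10000
2 1 2317/2500
3 3/2 9243/10000
4 2 9161/10000
5 5/2 9077/10000
6 3 447/500
DF(2.5y) = 9077/10000 ≈ 0.907700

step 1 [0.5y] bond c/2=17/800: DF=(7827677/8000000 − 17/800·(0))/(1+17/800) = 9581/10000 ≈ 0.958100
step 2 [1y] swap r/2=4/103: DF=(1 − 4/103·(0.958100))/(1+4/103) = 2317/2500 ≈ 0.926800
step 3 [1.5y] swap r/2=757/28092: DF=(1 − 757/28092·(0.958100+0.926800))/(1+757/28092) = 9243/10000 ≈ 0.924300
step 4 [2y] bond c/2=1/200: DF=(1869453/2000000 − 1/200·(0.958100+0.926800+0.924300))/(1+1/200) = 9161/10000 ≈ 0.916100
step 5 [2.5y] bond c/2=11/400: DF=(414043/400000 − 11/400·(0.958100+0.926800+0.924300+0.916100))/(1+11/400) = 9077/10000 ≈ 0.907700
step 6 [3y] bond c/2=27/800: DF=(864429/800000 − 27/800·(0.958100+0.926800+0.924300+0.916100+0.907700))/(1+27/800) = 447/500 ≈ 0.894000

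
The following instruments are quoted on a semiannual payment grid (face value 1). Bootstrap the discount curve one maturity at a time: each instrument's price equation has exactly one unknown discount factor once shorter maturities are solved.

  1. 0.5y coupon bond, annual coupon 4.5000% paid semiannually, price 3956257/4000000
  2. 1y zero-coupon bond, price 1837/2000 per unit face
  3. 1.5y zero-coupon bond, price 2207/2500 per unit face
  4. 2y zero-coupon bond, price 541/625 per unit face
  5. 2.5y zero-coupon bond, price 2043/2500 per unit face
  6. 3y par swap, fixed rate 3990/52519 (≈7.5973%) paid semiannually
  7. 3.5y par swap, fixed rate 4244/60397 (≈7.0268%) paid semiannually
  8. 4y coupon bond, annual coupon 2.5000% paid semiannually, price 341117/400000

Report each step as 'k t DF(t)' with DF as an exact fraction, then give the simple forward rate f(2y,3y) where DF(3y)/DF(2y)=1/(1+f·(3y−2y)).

1 1/2 9673/10000
2 1 1837/2000
3 3/2 2207/2500
4 2 541/625
5 5/2 2043/2500
6 3 1601/2000
7 7/2 3939/5000
8 4 7677/10000
f(2y,3y) = ((541/625)/(1601/2000) − 1)/(1) = 651/8005 ≈ 8.1324%

step 1 [0.5y] bond c/2=9/400: DF=(3956257/4000000 − 9/400·(0))/(1+9/400) = 9673/10000 ≈ 0.967300
step 2 [1y] zero: DF = P = 1837/2000 ≈ 0.918500
step 3 [1.5y] zero: DF = P = 2207/2500 ≈ 0.882800
step 4 [2y] zero: DF = P = 541/625 ≈ 0.865600
step 5 [2.5y] zero: DF = P = 2043/2500 ≈ 0.817200
step 6 [3y] swap r/2=1995/52519: DF=(1 − 1995/52519·(0.967300+0.918500+0.882800+0.865600+0.817200))/(1+1995/52519) = 1601/2000 ≈ 0.800500
step 7 [3.5y] swap r/2=2122/60397: DF=(1 − 2122/60397·(0.967300+0.918500+0.882800+0.865600+0.817200+0.800500))/(1+2122/60397) = 3939/5000 ≈ 0.787800
step 8 [4y] bond c/2=1/80: DF=(341117/400000 − 1/80·(0.967300+0.918500+0.882800+0.865600+0.817200+0.800500+0.787800))/(1+1/80) = 7677/10000 ≈ 0.767700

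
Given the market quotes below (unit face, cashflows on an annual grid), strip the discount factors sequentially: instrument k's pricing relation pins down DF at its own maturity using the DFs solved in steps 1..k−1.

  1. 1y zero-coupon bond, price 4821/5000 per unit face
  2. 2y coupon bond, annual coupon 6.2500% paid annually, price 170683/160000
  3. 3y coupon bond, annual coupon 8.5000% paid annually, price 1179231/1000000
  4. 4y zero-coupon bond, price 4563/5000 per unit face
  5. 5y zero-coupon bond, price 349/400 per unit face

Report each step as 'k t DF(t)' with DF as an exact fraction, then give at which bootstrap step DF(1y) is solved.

1 1 4821/5000
2 2 9473/10000
3 3 9371/10000
4 4 4563/5000
5 5 349/400
DF(1y) is solved at step 1

step 1 [1y] zero: DF = P = 4821/5000 ≈ 0.964200
step 2 [2y] bond c/1=1/16: DF=(170683/160000 − 1/16·(0.964200))/(1+1/16) = 9473/10000 ≈ 0.947300
step 3 [3y] bond c/1=17/200: DF=(1179231/1000000 − 17/200·(0.964200+0.947300))/(1+17/200) = 9371/10000 ≈ 0.937100
step 4 [4y] zero: DF = P = 4563/5000 ≈ 0.912600
step 5 [5y] zero: DF = P = 349/400 ≈ 0.872500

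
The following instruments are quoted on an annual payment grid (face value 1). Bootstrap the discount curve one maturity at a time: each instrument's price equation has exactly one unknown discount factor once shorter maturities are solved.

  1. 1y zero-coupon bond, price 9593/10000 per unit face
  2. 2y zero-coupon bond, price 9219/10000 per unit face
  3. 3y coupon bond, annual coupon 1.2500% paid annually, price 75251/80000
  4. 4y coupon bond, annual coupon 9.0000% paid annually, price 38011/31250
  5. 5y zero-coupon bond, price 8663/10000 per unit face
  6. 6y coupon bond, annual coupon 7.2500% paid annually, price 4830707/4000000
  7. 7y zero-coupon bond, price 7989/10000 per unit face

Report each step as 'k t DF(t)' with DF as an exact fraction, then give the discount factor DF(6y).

1 1 9593/10000
2 2 9219/10000
3 3 4529/5000
4 4 4429/5000
5 5 8663/10000
6 6 512/625
7 7 7989/10000
DF(6y) = 512/625 ≈ 0.819200

step 1 [1y] zero: DF = P = 9593/10000 ≈ 0.959300
step 2 [2y] zero: DF = P = 9219/10000 ≈ 0.921900
step 3 [3y] bond c/1=1/80: DF=(75251/80000 − 1/80·(0.959300+0.921900))/(1+1/80) = 4529/5000 ≈ 0.905800
step 4 [4y] bond c/1=9/100: DF=(38011/31250 − 9/100·(0.959300+0.921900+0.905800))/(1+9/100) = 4429/5000 ≈ 0.885800
step 5 [5y] zero: DF = P = 8663/10000 ≈ 0.866300
step 6 [6y] bond c/1=29/400: DF=(4830707/4000000 − 29/400·(0.959300+0.921900+0.905800+0.885800+0.866300))/(1+29/400) = 512/625 ≈ 0.819200
step 7 [7y] zero: DF = P = 7989/10000 ≈ 0.798900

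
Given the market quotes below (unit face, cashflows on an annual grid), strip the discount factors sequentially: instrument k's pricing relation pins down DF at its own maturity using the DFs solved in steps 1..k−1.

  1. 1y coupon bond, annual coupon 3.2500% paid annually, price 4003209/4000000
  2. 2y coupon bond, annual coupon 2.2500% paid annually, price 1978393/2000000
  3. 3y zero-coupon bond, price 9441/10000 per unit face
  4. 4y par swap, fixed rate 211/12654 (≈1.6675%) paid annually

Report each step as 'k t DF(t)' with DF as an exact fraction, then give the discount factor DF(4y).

step 1 [1y] bond c/1=13/400: DF=(4003209/4000000 − 13/400·(0))/(1+13/400) = 9693/10000 ≈ 0.969300
step 2 [2y] bond c/1=9/400: DF=(1978393/2000000 − 9/400·(0.969300))/(1+9/400) = 9461/10000 ≈ 0.946100
step 3 [3y] zero: DF = P = 9441/10000 ≈ 0.944100
step 4 [4y] swap r/1=211/12654: DF=(1 − 211/12654·(0.969300+0.946100+0.944100))/(1+211/12654) = 9367/10000 ≈ 0.936700

1 1 9693/10000
2 2 9461/10000
3 3 9441/10000
4 4 9367/10000
DF(4y) = 9367/10000 ≈ 0.936700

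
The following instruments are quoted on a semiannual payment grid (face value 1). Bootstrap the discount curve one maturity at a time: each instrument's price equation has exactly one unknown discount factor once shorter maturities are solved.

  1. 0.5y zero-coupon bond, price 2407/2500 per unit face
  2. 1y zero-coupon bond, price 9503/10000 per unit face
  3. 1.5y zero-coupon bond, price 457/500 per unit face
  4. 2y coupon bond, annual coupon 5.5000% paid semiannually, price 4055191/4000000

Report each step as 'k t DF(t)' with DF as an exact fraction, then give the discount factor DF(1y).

step 1 [0.5y] zero: DF = P = 2407/2500 ≈ 0.962800
step 2 [1y] zero: DF = P = 9503/10000 ≈ 0.950300
step 3 [1.5y] zero: DF = P = 457/500 ≈ 0.914000
step 4 [2y] bond c/2=11/400: DF=(4055191/4000000 − 11/400·(0.962800+0.950300+0.914000))/(1+11/400) = 911/1000 ≈ 0.911000

1 1/2 2407/2500
2 1 9503/10000
3 3/2 457/500
4 2 911/1000
DF(1y) = 9503/10000 ≈ 0.950300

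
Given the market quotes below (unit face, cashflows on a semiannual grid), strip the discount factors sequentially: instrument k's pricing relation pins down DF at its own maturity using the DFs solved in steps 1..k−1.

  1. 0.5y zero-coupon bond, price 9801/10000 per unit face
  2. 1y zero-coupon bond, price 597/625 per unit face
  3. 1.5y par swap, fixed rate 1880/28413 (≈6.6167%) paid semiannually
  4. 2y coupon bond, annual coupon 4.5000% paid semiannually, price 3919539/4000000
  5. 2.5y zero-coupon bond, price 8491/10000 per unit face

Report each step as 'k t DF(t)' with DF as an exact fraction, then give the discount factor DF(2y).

1 1/2 9801/10000
2 1 597/625
3 3/2 453/500
4 2 4479/5000
5 5/2 8491/10000
DF(2y) = 4479/5000 ≈ 0.895800

step 1 [0.5y] zero: DF = P = 9801/10000 ≈ 0.980100
step 2 [1y] zero: DF = P = 597/625 ≈ 0.955200
step 3 [1.5y] swap r/2=940/28413: DF=(1 − 940/28413·(0.980100+0.955200))/(1+940/28413) = 453/500 ≈ 0.906000
step 4 [2y] bond c/2=9/400: DF=(3919539/4000000 − 9/400·(0.980100+0.955200+0.906000))/(1+9/400) = 4479/5000 ≈ 0.895800
step 5 [2.5y] zero: DF = P = 8491/10000 ≈ 0.849100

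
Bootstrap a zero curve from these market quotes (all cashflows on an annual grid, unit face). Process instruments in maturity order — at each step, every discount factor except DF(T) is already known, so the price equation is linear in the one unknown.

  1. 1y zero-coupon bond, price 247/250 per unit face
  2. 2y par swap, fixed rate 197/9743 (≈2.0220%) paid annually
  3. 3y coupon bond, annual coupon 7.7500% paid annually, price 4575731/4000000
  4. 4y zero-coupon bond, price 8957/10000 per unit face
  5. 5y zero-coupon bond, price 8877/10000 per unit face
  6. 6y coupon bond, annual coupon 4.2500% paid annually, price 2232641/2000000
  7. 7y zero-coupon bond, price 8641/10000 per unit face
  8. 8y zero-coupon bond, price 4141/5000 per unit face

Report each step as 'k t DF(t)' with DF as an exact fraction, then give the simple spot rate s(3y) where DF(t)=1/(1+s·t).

1 1 247/250
2 2 4803/5000
3 3 1843/2000
4 4 8957/10000
5 5 8877/10000
6 6 8811/10000
7 7 8641/10000
8 8 4141/5000
s(3y) = (1/(1843/2000) − 1)/(3) = 157/5529 ≈ 2.8396%

step 1 [1y] zero: DF = P = 247/250 ≈ 0.988000
step 2 [2y] swap r/1=197/9743: DF=(1 − 197/9743·(0.988000))/(1+197/9743) = 4803/5000 ≈ 0.960600
step 3 [3y] bond c/1=31/400: DF=(4575731/4000000 − 31/400·(0.988000+0.960600))/(1+31/400) = 1843/2000 ≈ 0.921500
step 4 [4y] zero: DF = P = 8957/10000 ≈ 0.895700
step 5 [5y] zero: DF = P = 8877/10000 ≈ 0.887700
step 6 [6y] bond c/1=17/400: DF=(2232641/2000000 − 17/400·(0.988000+0.960600+0.921500+0.895700+0.887700))/(1+17/400) = 8811/10000 ≈ 0.881100
step 7 [7y] zero: DF = P = 8641/10000 ≈ 0.864100
step 8 [8y] zero: DF = P = 4141/5000 ≈ 0.828200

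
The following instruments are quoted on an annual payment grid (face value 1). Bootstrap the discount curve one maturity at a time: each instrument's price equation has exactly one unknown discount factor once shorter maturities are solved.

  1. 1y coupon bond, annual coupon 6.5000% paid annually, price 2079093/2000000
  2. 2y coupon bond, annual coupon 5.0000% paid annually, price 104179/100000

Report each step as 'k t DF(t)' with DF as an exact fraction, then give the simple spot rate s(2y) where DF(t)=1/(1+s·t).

1 1 9761/10000
2 2 9457/10000
s(2y) = (1/(9457/10000) − 1)/(2) = 543/18914 ≈ 2.8709%

step 1 [1y] bond c/1=13/200: DF=(2079093/2000000 − 13/200·(0))/(1+13/200) = 9761/10000 ≈ 0.976100
step 2 [2y] bond c/1=1/20: DF=(104179/100000 − 1/20·(0.976100))/(1+1/20) = 9457/10000 ≈ 0.945700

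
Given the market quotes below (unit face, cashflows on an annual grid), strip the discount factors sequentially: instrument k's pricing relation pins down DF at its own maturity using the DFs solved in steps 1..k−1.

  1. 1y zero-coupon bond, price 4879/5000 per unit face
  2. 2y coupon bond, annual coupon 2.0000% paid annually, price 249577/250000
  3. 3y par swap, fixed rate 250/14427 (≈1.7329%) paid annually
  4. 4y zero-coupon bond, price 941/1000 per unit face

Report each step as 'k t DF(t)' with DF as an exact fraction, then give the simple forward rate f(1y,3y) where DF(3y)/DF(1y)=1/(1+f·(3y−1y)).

1 1 4879/5000
2 2 2399/2500
3 3 19/20
4 4 941/1000
f(1y,3y) = ((4879/5000)/(19/20) − 1)/(2) = 129/9500 ≈ 1.3579%

step 1 [1y] zero: DF = P = 4879/5000 ≈ 0.975800
step 2 [2y] bond c/1=1/50: DF=(249577/250000 − 1/50·(0.975800))/(1+1/50) = 2399/2500 ≈ 0.959600
step 3 [3y] swap r/1=250/14427: DF=(1 − 250/14427·(0.975800+0.959600))/(1+250/14427) = 19/20 ≈ 0.950000
step 4 [4y] zero: DF = P = 941/1000 ≈ 0.941000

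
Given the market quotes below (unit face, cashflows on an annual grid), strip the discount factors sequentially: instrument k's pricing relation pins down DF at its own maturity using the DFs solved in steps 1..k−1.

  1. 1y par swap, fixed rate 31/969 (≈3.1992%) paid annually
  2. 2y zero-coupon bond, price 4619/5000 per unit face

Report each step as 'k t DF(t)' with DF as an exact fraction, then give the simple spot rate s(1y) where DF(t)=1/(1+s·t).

step 1 [1y] swap r/1=31/969: DF=(1 − 31/969·(0))/(1+31/969) = 969/1000 ≈ 0.969000
step 2 [2y] zero: DF = P = 4619/5000 ≈ 0.923800

1 1 969/1000
2 2 4619/5000
s(1y) = (1/(969/1000) − 1)/(1) = 31/969 ≈ 3.1992%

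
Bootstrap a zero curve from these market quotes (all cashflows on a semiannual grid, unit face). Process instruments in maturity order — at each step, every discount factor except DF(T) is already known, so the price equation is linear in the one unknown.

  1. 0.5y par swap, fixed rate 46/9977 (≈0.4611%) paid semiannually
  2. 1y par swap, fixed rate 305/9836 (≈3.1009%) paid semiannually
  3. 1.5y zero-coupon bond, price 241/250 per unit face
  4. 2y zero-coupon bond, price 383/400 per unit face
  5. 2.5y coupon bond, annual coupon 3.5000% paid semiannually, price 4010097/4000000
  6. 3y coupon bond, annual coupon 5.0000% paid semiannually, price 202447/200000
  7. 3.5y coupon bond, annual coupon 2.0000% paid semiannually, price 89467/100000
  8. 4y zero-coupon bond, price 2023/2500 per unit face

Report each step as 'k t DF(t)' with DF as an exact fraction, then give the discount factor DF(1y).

step 1 [0.5y] swap r/2=23/9977: DF=(1 − 23/9977·(0))/(1+23/9977) = 9977/10000 ≈ 0.997700
step 2 [1y] swap r/2=305/19672: DF=(1 − 305/19672·(0.997700))/(1+305/19672) = 1939/2000 ≈ 0.969500
step 3 [1.5y] zero: DF = P = 241/250 ≈ 0.964000
step 4 [2y] zero: DF = P = 383/400 ≈ 0.957500
step 5 [2.5y] bond c/2=7/400: DF=(4010097/4000000 − 7/400·(0.997700+0.969500+0.964000+0.957500))/(1+7/400) = 574/625 ≈ 0.918400
step 6 [3y] bond c/2=1/40: DF=(202447/200000 − 1/40·(0.997700+0.969500+0.964000+0.957500+0.918400))/(1+1/40) = 8703/10000 ≈ 0.870300
step 7 [3.5y] bond c/2=1/100: DF=(89467/100000 − 1/100·(0.997700+0.969500+0.964000+0.957500+0.918400+0.870300))/(1+1/100) = 1037/1250 ≈ 0.829600
step 8 [4y] zero: DF = P = 2023/2500 ≈ 0.809200

1 1/2 9977/10000
2 1 1939/2000
3 3/2 241/250
4 2 383/400
5 5/2 574/625
6 3 8703/10000
7 7/2 1037/1250
8 4 2023/2500
DF(1y) = 1939/2000 ≈ 0.969500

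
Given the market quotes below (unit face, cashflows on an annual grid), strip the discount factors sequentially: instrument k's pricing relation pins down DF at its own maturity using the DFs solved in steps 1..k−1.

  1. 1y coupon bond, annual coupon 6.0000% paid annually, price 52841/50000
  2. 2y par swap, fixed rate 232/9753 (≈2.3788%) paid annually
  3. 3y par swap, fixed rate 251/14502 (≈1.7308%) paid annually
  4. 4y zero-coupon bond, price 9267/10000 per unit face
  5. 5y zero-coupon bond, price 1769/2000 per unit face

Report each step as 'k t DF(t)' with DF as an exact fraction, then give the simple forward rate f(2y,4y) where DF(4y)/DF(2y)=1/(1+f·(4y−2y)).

1 1 997/1000
2 2 596/625
3 3 4749/5000
4 4 9267/10000
5 5 1769/2000
f(2y,4y) = ((596/625)/(9267/10000) − 1)/(2) = 269/18534 ≈ 1.4514%

step 1 [1y] bond c/1=3/50: DF=(52841/50000 − 3/50·(0))/(1+3/50) = 997/1000 ≈ 0.997000
step 2 [2y] swap r/1=232/9753: DF=(1 − 232/9753·(0.997000))/(1+232/9753) = 596/625 ≈ 0.953600
step 3 [3y] swap r/1=251/14502: DF=(1 − 251/14502·(0.997000+0.953600))/(1+251/14502) = 4749/5000 ≈ 0.949800
step 4 [4y] zero: DF = P = 9267/10000 ≈ 0.926700
step 5 [5y] zero: DF = P = 1769/2000 ≈ 0.884500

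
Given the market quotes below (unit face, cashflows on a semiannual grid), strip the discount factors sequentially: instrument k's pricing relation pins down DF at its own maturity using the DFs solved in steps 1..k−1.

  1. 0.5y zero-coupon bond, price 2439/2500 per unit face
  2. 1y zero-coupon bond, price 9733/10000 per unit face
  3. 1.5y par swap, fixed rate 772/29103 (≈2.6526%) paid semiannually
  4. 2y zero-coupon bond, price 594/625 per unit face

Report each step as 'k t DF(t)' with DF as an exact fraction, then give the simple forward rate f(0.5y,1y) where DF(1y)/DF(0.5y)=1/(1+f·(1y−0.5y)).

step 1 [0.5y] zero: DF = P = 2439/2500 ≈ 0.975600
step 2 [1y] zero: DF = P = 9733/10000 ≈ 0.973300
step 3 [1.5y] swap r/2=386/29103: DF=(1 − 386/29103·(0.975600+0.973300))/(1+386/29103) = 4807/5000 ≈ 0.961400
step 4 [2y] zero: DF = P = 594/625 ≈ 0.950400

1 1/2 2439/2500
2 1 9733/10000
3 3/2 4807/5000
4 2 594/625
f(0.5y,1y) = ((2439/2500)/(9733/10000) − 1)/(1/2) = 46/9733 ≈ 0.4726%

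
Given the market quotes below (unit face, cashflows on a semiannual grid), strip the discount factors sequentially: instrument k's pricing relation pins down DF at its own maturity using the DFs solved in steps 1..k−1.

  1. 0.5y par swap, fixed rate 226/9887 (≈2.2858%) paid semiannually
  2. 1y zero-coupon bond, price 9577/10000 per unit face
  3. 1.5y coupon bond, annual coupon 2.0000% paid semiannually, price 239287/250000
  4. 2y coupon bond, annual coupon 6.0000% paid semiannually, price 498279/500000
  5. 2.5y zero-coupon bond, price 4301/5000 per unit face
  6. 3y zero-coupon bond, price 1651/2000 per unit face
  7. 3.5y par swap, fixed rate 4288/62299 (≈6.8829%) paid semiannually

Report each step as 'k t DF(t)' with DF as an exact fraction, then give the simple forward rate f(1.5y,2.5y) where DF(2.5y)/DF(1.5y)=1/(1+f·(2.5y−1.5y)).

step 1 [0.5y] swap r/2=113/9887: DF=(1 − 113/9887·(0))/(1+113/9887) = 9887/10000 ≈ 0.988700
step 2 [1y] zero: DF = P = 9577/10000 ≈ 0.957700
step 3 [1.5y] bond c/2=1/100: DF=(239287/250000 − 1/100·(0.988700+0.957700))/(1+1/100) = 2321/2500 ≈ 0.928400
step 4 [2y] bond c/2=3/100: DF=(498279/500000 − 3/100·(0.988700+0.957700+0.928400))/(1+3/100) = 4419/5000 ≈ 0.883800
step 5 [2.5y] zero: DF = P = 4301/5000 ≈ 0.860200
step 6 [3y] zero: DF = P = 1651/2000 ≈ 0.825500
step 7 [3.5y] swap r/2=2144/62299: DF=(1 − 2144/62299·(0.988700+0.957700+0.928400+0.883800+0.860200+0.825500))/(1+2144/62299) = 491/625 ≈ 0.785600

1 1/2 9887/10000
2 1 9577/10000
3 3/2 2321/2500
4 2 4419/5000
5 5/2 4301/5000
6 3 1651/2000
7 7/2 491/625
f(1.5y,2.5y) = ((2321/2500)/(4301/5000) − 1)/(1) = 31/391 ≈ 7.9284%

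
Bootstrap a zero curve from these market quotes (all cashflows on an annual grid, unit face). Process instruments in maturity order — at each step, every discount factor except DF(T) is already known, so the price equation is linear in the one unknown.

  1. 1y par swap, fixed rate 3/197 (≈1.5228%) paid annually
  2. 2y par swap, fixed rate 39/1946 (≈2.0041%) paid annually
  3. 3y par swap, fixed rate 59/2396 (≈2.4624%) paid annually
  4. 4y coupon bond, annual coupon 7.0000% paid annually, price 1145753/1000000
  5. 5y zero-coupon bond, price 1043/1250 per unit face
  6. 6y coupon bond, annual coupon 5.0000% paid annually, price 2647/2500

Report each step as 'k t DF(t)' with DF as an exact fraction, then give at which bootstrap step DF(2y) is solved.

1 1 197/200
2 2 961/1000
3 3 2323/2500
4 4 8827/10000
5 5 1043/1250
6 6 7897/10000
DF(2y) is solved at step 2

step 1 [1y] swap r/1=3/197: DF=(1 − 3/197·(0))/(1+3/197) = 197/200 ≈ 0.985000
step 2 [2y] swap r/1=39/1946: DF=(1 − 39/1946·(0.985000))/(1+39/1946) = 961/1000 ≈ 0.961000
step 3 [3y] swap r/1=59/2396: DF=(1 − 59/2396·(0.985000+0.961000))/(1+59/2396) = 2323/2500 ≈ 0.929200
step 4 [4y] bond c/1=7/100: DF=(1145753/1000000 − 7/100·(0.985000+0.961000+0.929200))/(1+7/100) = 8827/10000 ≈ 0.882700
step 5 [5y] zero: DF = P = 1043/1250 ≈ 0.834400
step 6 [6y] bond c/1=1/20: DF=(2647/2500 − 1/20·(0.985000+0.961000+0.929200+0.882700+0.834400))/(1+1/20) = 7897/10000 ≈ 0.789700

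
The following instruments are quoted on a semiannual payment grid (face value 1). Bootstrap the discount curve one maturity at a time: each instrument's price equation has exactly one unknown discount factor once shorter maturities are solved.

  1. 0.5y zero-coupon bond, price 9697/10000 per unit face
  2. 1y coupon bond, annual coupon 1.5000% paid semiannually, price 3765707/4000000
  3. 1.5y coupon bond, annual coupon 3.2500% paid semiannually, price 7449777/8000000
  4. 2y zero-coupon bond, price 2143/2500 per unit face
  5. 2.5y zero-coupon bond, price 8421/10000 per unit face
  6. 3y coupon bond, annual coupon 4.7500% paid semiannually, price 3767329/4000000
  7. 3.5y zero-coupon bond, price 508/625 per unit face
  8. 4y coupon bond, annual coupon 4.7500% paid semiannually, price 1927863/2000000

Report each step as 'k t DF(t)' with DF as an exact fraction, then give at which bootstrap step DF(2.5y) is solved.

step 1 [0.5y] zero: DF = P = 9697/10000 ≈ 0.969700
step 2 [1y] bond c/2=3/400: DF=(3765707/4000000 − 3/400·(0.969700))/(1+3/400) = 1159/1250 ≈ 0.927200
step 3 [1.5y] bond c/2=13/800: DF=(7449777/8000000 − 13/800·(0.969700+0.927200))/(1+13/800) = 443/500 ≈ 0.886000
step 4 [2y] zero: DF = P = 2143/2500 ≈ 0.857200
step 5 [2.5y] zero: DF = P = 8421/10000 ≈ 0.842100
step 6 [3y] bond c/2=19/800: DF=(3767329/4000000 − 19/800·(0.969700+0.927200+0.886000+0.857200+0.842100))/(1+19/800) = 102/125 ≈ 0.816000
step 7 [3.5y] zero: DF = P = 508/625 ≈ 0.812800
step 8 [4y] bond c/2=19/800: DF=(1927863/2000000 − 19/800·(0.969700+0.927200+0.886000+0.857200+0.842100+0.816000+0.812800))/(1+19/800) = 3999/5000 ≈ 0.799800

1 1/2 9697/10000
2 1 1159/1250
3 3/2 443/500
4 2 2143/2500
5 5/2 8421/10000
6 3 102/125
7 7/2 508/625
8 4 3999/5000
DF(2.5y) is solved at step 5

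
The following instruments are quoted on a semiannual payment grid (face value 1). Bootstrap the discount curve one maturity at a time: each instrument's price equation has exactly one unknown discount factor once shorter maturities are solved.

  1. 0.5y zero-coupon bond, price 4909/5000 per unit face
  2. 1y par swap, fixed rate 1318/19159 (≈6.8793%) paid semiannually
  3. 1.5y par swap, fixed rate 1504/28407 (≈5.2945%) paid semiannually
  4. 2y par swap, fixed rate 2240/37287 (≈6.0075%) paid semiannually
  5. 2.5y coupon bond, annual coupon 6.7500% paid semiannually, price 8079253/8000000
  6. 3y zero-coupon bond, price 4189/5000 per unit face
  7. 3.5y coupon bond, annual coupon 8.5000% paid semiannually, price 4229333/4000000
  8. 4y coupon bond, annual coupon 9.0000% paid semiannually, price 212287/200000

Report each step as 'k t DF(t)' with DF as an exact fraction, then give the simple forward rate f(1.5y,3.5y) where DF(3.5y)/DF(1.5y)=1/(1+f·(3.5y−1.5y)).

1 1/2 4909/5000
2 1 9341/10000
3 3/2 578/625
4 2 111/125
5 5/2 1069/1250
6 3 4189/5000
7 7/2 1983/2500
8 4 7481/10000
f(1.5y,3.5y) = ((578/625)/(1983/2500) − 1)/(2) = 329/3966 ≈ 8.2955%

step 1 [0.5y] zero: DF = P = 4909/5000 ≈ 0.981800
step 2 [1y] swap r/2=659/19159: DF=(1 − 659/19159·(0.981800))/(1+659/19159) = 9341/10000 ≈ 0.934100
step 3 [1.5y] swap r/2=752/28407: DF=(1 − 752/28407·(0.981800+0.934100))/(1+752/28407) = 578/625 ≈ 0.924800
step 4 [2y] swap r/2=1120/37287: DF=(1 − 1120/37287·(0.981800+0.934100+0.924800))/(1+1120/37287) = 111/125 ≈ 0.888000
step 5 [2.5y] bond c/2=27/800: DF=(8079253/8000000 − 27/800·(0.981800+0.934100+0.924800+0.888000))/(1+27/800) = 1069/1250 ≈ 0.855200
step 6 [3y] zero: DF = P = 4189/5000 ≈ 0.837800
step 7 [3.5y] bond c/2=17/400: DF=(4229333/4000000 − 17/400·(0.981800+0.934100+0.924800+0.888000+0.855200+0.837800))/(1+17/400) = 1983/2500 ≈ 0.793200
step 8 [4y] bond c/2=9/200: DF=(212287/200000 − 9/200·(0.981800+0.934100+0.924800+0.888000+0.855200+0.837800+0.793200))/(1+9/200) = 7481/10000 ≈ 0.748100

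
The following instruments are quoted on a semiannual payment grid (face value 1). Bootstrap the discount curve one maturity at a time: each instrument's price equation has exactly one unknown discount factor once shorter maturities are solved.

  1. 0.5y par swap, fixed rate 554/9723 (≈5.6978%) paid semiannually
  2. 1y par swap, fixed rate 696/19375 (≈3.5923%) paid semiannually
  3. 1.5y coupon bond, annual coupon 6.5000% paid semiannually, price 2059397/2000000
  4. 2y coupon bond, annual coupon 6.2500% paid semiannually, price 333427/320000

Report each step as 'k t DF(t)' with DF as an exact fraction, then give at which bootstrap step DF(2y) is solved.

step 1 [0.5y] swap r/2=277/9723: DF=(1 − 277/9723·(0))/(1+277/9723) = 9723/10000 ≈ 0.972300
step 2 [1y] swap r/2=348/19375: DF=(1 − 348/19375·(0.972300))/(1+348/19375) = 2413/2500 ≈ 0.965200
step 3 [1.5y] bond c/2=13/400: DF=(2059397/2000000 − 13/400·(0.972300+0.965200))/(1+13/400) = 9363/10000 ≈ 0.936300
step 4 [2y] bond c/2=1/32: DF=(333427/320000 − 1/32·(0.972300+0.965200+0.936300))/(1+1/32) = 9233/10000 ≈ 0.923300

1 1/2 9723/10000
2 1 2413/2500
3 3/2 9363/10000
4 2 9233/10000
DF(2y) is solved at step 4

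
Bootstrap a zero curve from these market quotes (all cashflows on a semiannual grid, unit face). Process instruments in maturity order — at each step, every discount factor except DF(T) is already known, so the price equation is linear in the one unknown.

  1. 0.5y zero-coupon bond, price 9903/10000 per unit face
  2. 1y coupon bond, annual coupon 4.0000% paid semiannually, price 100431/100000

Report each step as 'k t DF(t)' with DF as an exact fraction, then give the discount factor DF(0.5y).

step 1 [0.5y] zero: DF = P = 9903/10000 ≈ 0.990300
step 2 [1y] bond c/2=1/50: DF=(100431/100000 − 1/50·(0.990300))/(1+1/50) = 2413/2500 ≈ 0.965200

1 1/2 9903/10000
2 1 2413/2500
DF(0.5y) = 9903/10000 ≈ 0.990300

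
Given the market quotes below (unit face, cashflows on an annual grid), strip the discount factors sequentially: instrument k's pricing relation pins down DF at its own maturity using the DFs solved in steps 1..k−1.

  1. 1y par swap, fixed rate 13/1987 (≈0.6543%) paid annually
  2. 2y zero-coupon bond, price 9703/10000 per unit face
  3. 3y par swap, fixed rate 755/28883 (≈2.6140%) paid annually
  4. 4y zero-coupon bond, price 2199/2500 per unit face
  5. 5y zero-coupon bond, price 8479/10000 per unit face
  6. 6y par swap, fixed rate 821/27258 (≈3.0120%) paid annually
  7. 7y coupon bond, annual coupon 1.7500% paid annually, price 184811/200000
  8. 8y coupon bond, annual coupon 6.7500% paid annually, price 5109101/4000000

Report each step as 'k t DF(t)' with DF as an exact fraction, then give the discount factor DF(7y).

step 1 [1y] swap r/1=13/1987: DF=(1 − 13/1987·(0))/(1+13/1987) = 1987/2000 ≈ 0.993500
step 2 [2y] zero: DF = P = 9703/10000 ≈ 0.970300
step 3 [3y] swap r/1=755/28883: DF=(1 − 755/28883·(0.993500+0.970300))/(1+755/28883) = 1849/2000 ≈ 0.924500
step 4 [4y] zero: DF = P = 2199/2500 ≈ 0.879600
step 5 [5y] zero: DF = P = 8479/10000 ≈ 0.847900
step 6 [6y] swap r/1=821/27258: DF=(1 − 821/27258·(0.993500+0.970300+0.924500+0.879600+0.847900))/(1+821/27258) = 4179/5000 ≈ 0.835800
step 7 [7y] bond c/1=7/400: DF=(184811/200000 − 7/400·(0.993500+0.970300+0.924500+0.879600+0.847900+0.835800))/(1+7/400) = 509/625 ≈ 0.814400
step 8 [8y] bond c/1=27/400: DF=(5109101/4000000 − 27/400·(0.993500+0.970300+0.924500+0.879600+0.847900+0.835800+0.814400))/(1+27/400) = 8003/10000 ≈ 0.800300

1 1 1987/2000
2 2 9703/10000
3 3 1849/2000
4 4 2199/2500
5 5 8479/10000
6 6 4179/5000
7 7 509/625
8 8 8003/10000
DF(7y) = 509/625 ≈ 0.814400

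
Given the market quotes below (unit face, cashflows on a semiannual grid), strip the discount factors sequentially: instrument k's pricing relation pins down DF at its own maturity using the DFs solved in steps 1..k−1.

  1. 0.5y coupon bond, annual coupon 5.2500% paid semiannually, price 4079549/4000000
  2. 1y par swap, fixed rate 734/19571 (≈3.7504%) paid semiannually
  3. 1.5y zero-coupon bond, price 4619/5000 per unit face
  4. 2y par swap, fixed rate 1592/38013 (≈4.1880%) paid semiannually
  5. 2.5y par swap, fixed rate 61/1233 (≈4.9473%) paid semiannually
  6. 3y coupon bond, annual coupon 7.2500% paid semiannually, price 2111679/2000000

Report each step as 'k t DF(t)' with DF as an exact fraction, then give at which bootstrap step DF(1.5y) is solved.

1 1/2 4969/5000
2 1 9633/10000
3 3/2 4619/5000
4 2 2301/2500
5 5/2 8841/10000
6 3 171/200
DF(1.5y) is solved at step 3

step 1 [0.5y] bond c/2=21/800: DF=(4079549/4000000 − 21/800·(0))/(1+21/800) = 4969/5000 ≈ 0.993800
step 2 [1y] swap r/2=367/19571: DF=(1 − 367/19571·(0.993800))/(1+367/19571) = 9633/10000 ≈ 0.963300
step 3 [1.5y] zero: DF = P = 4619/5000 ≈ 0.923800
step 4 [2y] swap r/2=796/38013: DF=(1 − 796/38013·(0.993800+0.963300+0.923800))/(1+796/38013) = 2301/2500 ≈ 0.920400
step 5 [2.5y] swap r/2=61/2466: DF=(1 − 61/2466·(0.993800+0.963300+0.923800+0.920400))/(1+61/2466) = 8841/10000 ≈ 0.884100
step 6 [3y] bond c/2=29/800: DF=(2111679/2000000 − 29/800·(0.993800+0.963300+0.923800+0.920400+0.884100))/(1+29/800) = 171/200 ≈ 0.855000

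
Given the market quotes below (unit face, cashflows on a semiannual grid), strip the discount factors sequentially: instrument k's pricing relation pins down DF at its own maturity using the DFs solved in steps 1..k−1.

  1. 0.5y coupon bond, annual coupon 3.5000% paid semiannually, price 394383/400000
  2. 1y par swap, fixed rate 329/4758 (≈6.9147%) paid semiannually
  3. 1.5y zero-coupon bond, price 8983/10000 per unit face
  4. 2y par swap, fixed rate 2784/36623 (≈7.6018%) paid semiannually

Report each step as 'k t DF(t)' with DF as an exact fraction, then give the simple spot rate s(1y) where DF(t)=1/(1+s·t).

1 1/2 969/1000
2 1 4671/5000
3 3/2 8983/10000
4 2 538/625
s(1y) = (1/(4671/5000) − 1)/(1) = 329/4671 ≈ 7.0435%

step 1 [0.5y] bond c/2=7/400: DF=(394383/400000 − 7/400·(0))/(1+7/400) = 969/1000 ≈ 0.969000
step 2 [1y] swap r/2=329/9516: DF=(1 − 329/9516·(0.969000))/(1+329/9516) = 4671/5000 ≈ 0.934200
step 3 [1.5y] zero: DF = P = 8983/10000 ≈ 0.898300
step 4 [2y] swap r/2=1392/36623: DF=(1 − 1392/36623·(0.969000+0.934200+0.898300))/(1+1392/36623) = 538/625 ≈ 0.860800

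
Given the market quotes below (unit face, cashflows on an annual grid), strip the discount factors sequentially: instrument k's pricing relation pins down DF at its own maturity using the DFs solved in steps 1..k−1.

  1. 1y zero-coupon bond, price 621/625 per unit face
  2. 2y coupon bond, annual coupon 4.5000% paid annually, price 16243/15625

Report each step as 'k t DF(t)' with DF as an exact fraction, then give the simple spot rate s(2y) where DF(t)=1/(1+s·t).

step 1 [1y] zero: DF = P = 621/625 ≈ 0.993600
step 2 [2y] bond c/1=9/200: DF=(16243/15625 − 9/200·(0.993600))/(1+9/200) = 119/125 ≈ 0.952000

1 1 621/625
2 2 119/125
s(2y) = (1/(119/125) − 1)/(2) = 3/119 ≈ 2.5210%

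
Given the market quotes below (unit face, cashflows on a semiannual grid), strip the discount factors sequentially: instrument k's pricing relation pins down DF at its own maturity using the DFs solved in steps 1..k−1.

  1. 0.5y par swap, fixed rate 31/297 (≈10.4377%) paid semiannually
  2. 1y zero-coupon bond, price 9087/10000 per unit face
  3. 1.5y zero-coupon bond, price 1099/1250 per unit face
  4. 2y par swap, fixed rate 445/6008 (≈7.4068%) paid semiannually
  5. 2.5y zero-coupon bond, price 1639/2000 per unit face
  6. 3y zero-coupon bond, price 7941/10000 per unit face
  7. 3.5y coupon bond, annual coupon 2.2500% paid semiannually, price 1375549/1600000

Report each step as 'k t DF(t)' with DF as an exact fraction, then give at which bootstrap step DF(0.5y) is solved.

1 1/2 594/625
2 1 9087/10000
3 3/2 1099/1250
4 2 1733/2000
5 5/2 1639/2000
6 3 7941/10000
7 7/2 7921/10000
DF(0.5y) is solved at step 1

step 1 [0.5y] swap r/2=31/594: DF=(1 − 31/594·(0))/(1+31/594) = 594/625 ≈ 0.950400
step 2 [1y] zero: DF = P = 9087/10000 ≈ 0.908700
step 3 [1.5y] zero: DF = P = 1099/1250 ≈ 0.879200
step 4 [2y] swap r/2=445/12016: DF=(1 − 445/12016·(0.950400+0.908700+0.879200))/(1+445/12016) = 1733/2000 ≈ 0.866500
step 5 [2.5y] zero: DF = P = 1639/2000 ≈ 0.819500
step 6 [3y] zero: DF = P = 7941/10000 ≈ 0.794100
step 7 [3.5y] bond c/2=9/800: DF=(1375549/1600000 − 9/800·(0.950400+0.908700+0.879200+0.866500+0.819500+0.794100))/(1+9/800) = 7921/10000 ≈ 0.792100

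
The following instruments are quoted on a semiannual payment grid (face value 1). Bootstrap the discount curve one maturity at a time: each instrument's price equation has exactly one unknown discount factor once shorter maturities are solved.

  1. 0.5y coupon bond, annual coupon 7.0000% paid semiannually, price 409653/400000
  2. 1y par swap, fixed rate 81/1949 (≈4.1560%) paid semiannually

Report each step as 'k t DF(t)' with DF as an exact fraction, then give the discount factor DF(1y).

1 1/2 1979/2000
2 1 1919/2000
DF(1y) = 1919/2000 ≈ 0.959500

step 1 [0.5y] bond c/2=7/200: DF=(409653/400000 − 7/200·(0))/(1+7/200) = 1979/2000 ≈ 0.989500
step 2 [1y] swap r/2=81/3898: DF=(1 − 81/3898·(0.989500))/(1+81/3898) = 1919/2000 ≈ 0.959500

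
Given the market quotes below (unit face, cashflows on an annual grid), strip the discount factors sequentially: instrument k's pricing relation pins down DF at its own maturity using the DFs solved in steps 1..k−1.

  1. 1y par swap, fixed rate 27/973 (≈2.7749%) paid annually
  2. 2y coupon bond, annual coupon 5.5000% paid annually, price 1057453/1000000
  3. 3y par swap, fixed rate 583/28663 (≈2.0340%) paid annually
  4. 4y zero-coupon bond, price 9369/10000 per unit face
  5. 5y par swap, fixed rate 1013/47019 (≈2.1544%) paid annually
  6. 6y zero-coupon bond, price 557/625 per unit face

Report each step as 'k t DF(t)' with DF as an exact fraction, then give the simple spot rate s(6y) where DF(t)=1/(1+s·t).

1 1 973/1000
2 2 2379/2500
3 3 9417/10000
4 4 9369/10000
5 5 8987/10000
6 6 557/625
s(6y) = (1/(557/625) − 1)/(6) = 34/1671 ≈ 2.0347%

step 1 [1y] swap r/1=27/973: DF=(1 − 27/973·(0))/(1+27/973) = 973/1000 ≈ 0.973000
step 2 [2y] bond c/1=11/200: DF=(1057453/1000000 − 11/200·(0.973000))/(1+11/200) = 2379/2500 ≈ 0.951600
step 3 [3y] swap r/1=583/28663: DF=(1 − 583/28663·(0.973000+0.951600))/(1+583/28663) = 9417/10000 ≈ 0.941700
step 4 [4y] zero: DF = P = 9369/10000 ≈ 0.936900
step 5 [5y] swap r/1=1013/47019: DF=(1 − 1013/47019·(0.973000+0.951600+0.941700+0.936900))/(1+1013/47019) = 8987/10000 ≈ 0.898700
step 6 [6y] zero: DF = P = 557/625 ≈ 0.891200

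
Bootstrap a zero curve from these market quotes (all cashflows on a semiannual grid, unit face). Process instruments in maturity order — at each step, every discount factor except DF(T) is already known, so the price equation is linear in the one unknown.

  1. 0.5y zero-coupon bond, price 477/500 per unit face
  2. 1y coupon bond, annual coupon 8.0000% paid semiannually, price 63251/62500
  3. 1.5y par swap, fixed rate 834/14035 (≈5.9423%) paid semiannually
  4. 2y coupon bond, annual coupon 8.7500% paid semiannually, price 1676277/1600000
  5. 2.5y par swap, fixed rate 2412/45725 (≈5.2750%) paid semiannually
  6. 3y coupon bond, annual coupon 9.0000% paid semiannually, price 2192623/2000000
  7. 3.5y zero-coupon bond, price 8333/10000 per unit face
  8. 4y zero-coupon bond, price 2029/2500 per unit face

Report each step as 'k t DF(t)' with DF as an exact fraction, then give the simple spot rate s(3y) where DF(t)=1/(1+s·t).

step 1 [0.5y] zero: DF = P = 477/500 ≈ 0.954000
step 2 [1y] bond c/2=1/25: DF=(63251/62500 − 1/25·(0.954000))/(1+1/25) = 2341/2500 ≈ 0.936400
step 3 [1.5y] swap r/2=417/14035: DF=(1 − 417/14035·(0.954000+0.936400))/(1+417/14035) = 4583/5000 ≈ 0.916600
step 4 [2y] bond c/2=7/160: DF=(1676277/1600000 − 7/160·(0.954000+0.936400+0.916600))/(1+7/160) = 8861/10000 ≈ 0.886100
step 5 [2.5y] swap r/2=1206/45725: DF=(1 − 1206/45725·(0.954000+0.936400+0.916600+0.886100))/(1+1206/45725) = 4397/5000 ≈ 0.879400
step 6 [3y] bond c/2=9/200: DF=(2192623/2000000 − 9/200·(0.954000+0.936400+0.916600+0.886100+0.879400))/(1+9/200) = 4261/5000 ≈ 0.852200
step 7 [3.5y] zero: DF = P = 8333/10000 ≈ 0.833300
step 8 [4y] zero: DF = P = 2029/2500 ≈ 0.811600

1 1/2 477/500
2 1 2341/2500
3 3/2 4583/5000
4 2 8861/10000
5 5/2 4397/5000
6 3 4261/5000
7 7/2 8333/10000
8 4 2029/2500
s(3y) = (1/(4261/5000) − 1)/(3) = 739/12783 ≈ 5.7811%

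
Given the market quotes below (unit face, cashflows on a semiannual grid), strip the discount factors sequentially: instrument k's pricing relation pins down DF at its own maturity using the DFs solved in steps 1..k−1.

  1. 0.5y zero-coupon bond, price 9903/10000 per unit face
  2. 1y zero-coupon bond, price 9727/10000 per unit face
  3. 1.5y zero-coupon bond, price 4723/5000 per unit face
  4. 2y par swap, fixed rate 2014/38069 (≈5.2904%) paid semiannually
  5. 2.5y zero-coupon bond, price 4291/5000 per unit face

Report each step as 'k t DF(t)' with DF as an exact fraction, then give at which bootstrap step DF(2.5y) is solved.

1 1/2 9903/10000
2 1 9727/10000
3 3/2 4723/5000
4 2 8993/10000
5 5/2 4291/5000
DF(2.5y) is solved at step 5

step 1 [0.5y] zero: DF = P = 9903/10000 ≈ 0.990300
step 2 [1y] zero: DF = P = 9727/10000 ≈ 0.972700
step 3 [1.5y] zero: DF = P = 4723/5000 ≈ 0.944600
step 4 [2y] swap r/2=1007/38069: DF=(1 − 1007/38069·(0.990300+0.972700+0.944600))/(1+1007/38069) = 8993/10000 ≈ 0.899300
step 5 [2.5y] zero: DF = P = 4291/5000 ≈ 0.858200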